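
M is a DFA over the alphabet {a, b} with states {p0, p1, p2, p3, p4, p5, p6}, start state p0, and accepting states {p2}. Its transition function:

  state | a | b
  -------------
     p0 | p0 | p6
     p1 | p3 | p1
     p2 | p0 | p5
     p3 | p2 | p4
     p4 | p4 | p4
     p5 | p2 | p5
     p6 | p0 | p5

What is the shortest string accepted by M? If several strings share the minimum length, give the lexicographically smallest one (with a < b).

bba

A breadth-first search from p0 reaches an accepting state first via the path p0 → p6 → p5 → p2 on input bba.
No string of length < 3 is accepted (BFS exhausts all shorter strings without reaching an accepting state), and bba is the lexicographically least accepting string of length 3.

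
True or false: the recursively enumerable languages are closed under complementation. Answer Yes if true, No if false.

No

If both L and its complement were r.e., running the two recognisers in parallel would decide L, so L would be recursive; but there are r.e. languages that are not recursive (e.g. the halting problem), and their complements are therefore not r.e.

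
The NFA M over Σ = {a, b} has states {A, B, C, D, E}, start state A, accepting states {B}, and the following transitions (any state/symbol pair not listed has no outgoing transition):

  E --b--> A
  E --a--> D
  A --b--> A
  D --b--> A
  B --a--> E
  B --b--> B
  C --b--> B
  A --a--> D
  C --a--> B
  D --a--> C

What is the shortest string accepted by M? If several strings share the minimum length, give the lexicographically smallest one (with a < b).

A breadth-first search from A reaches an accepting state first via the path A → D → C → B on input aaa.
No string of length < 3 is accepted (BFS exhausts all shorter strings without reaching an accepting state), and aaa is the lexicographically least accepting string of length 3.

aaa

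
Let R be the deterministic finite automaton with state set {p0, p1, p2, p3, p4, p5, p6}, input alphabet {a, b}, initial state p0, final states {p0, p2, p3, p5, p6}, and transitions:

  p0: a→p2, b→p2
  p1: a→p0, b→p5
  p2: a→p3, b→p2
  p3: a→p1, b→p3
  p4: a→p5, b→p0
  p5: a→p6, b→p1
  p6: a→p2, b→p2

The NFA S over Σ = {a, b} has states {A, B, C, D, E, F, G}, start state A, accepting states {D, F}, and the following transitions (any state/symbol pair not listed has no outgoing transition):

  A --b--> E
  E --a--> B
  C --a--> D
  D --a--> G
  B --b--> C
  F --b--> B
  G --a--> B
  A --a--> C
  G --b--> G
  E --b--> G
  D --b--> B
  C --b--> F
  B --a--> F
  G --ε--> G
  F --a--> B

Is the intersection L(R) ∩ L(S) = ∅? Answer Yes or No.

The string aa is accepted by both R and S.
Hence L(R) ∩ L(S) ≠ ∅.

No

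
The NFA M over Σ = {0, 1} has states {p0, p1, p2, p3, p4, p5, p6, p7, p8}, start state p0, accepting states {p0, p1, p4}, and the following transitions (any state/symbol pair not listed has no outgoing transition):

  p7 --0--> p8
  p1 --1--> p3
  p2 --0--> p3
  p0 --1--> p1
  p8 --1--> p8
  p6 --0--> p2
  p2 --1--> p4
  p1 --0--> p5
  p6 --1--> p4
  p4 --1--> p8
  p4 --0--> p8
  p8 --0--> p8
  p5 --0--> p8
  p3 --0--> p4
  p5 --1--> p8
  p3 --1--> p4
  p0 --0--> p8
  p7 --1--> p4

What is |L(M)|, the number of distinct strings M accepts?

The useful subgraph on states {p0, p1, p3, p4} is acyclic, so L(M) is finite; the longest accepting path visits 4 useful states, giving maximum string length 3.
Counting accepting paths from p0 by length: 1 of length 0, 1 of length 1, 2 of length 3. Total 4.

4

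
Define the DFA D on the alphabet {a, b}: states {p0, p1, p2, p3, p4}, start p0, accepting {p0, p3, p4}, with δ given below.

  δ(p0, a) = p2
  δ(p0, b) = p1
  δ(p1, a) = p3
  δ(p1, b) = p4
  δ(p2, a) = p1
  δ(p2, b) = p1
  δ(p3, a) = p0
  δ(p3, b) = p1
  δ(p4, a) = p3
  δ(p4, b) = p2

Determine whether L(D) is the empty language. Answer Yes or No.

The empty string ε is accepted: the run p0 ends in the accepting state p0.
Since at least one string is accepted, L(D) is not empty.

No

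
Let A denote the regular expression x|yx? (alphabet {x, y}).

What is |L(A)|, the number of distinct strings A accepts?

3

The expression has no Kleene star, so L(A) is finite. Expanding the alternatives gives {x, y, yx}.
That is 2 of length 1, 1 of length 2: 3 strings in all.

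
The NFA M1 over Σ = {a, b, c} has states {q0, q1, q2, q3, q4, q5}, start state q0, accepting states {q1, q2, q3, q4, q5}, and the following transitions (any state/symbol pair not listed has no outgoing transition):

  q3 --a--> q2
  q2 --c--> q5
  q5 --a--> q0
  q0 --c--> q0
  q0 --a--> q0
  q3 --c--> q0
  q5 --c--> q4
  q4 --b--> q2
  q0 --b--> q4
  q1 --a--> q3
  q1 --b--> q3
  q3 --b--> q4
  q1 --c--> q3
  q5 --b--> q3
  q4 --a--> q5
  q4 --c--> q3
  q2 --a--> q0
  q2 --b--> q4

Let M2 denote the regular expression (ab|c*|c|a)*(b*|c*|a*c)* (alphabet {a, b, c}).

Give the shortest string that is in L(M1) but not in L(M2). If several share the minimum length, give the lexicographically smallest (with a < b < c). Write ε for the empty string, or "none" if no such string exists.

The string ba is accepted by M1 but not by M2.
No shorter string lies in the difference, and ba is the lexicographically first length-2 string in L(M1) \ L(M2).

ba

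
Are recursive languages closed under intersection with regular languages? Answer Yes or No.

A regular language is decidable (simulate its DFA), so run that check and the decider for L and accept iff both accept; everything halts.
So the recursive languages are closed under intersection with a regular language.

Yes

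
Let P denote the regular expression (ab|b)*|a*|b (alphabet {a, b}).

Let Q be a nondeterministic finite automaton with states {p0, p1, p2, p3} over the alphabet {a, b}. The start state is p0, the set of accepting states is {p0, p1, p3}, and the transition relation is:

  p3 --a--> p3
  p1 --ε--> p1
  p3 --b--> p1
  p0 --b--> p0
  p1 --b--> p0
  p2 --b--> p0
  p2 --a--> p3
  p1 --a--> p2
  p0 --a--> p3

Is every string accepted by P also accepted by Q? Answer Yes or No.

Converting the expression P to a DFA (subset construction, then merging equivalent states) gives the minimal DFA with states {r0, r1, r2, r3, r4, r5}, start state r0, accepting states {r0, r1, r2, r3} and transitions r0: a→r1, b→r2; r1: a→r3, b→r2; r2: a→r4, b→r2; r3: a→r3, b→r5; r4: a→r5, b→r2; r5: a→r5, b→r5.
Exploring the product automaton P × Q from the start pair (r0, p0), following both machines on each input symbol, reaches 11 state pairs: (r0, p0), (r1, p3), (r2, p0), (r3, p3), (r2, p1), (r4, p3), (r5, p1), (r4, p2), (r5, p3), (r5, p2), (r5, p0).
P accepts in {r0, r1, r2, r3} and Q accepts in {p0, p1, p3}. The reachable pairs whose P-component is accepting are (r0, p0), (r1, p3), (r2, p0), (r3, p3), (r2, p1); in each of them the Q-component is accepting too, so the product for L(P) \ L(Q) (P-component accepting, Q-component rejecting) has no reachable accepting pair and the difference is empty.
Hence every string in L(P) is also in L(Q).

Yes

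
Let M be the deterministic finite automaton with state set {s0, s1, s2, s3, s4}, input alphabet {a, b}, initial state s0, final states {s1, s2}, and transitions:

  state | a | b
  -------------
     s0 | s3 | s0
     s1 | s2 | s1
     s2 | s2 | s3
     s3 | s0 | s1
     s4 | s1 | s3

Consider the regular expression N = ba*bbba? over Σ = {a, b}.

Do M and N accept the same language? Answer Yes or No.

No

The string ab is accepted by M but rejected by N.
So L(M) ≠ L(N).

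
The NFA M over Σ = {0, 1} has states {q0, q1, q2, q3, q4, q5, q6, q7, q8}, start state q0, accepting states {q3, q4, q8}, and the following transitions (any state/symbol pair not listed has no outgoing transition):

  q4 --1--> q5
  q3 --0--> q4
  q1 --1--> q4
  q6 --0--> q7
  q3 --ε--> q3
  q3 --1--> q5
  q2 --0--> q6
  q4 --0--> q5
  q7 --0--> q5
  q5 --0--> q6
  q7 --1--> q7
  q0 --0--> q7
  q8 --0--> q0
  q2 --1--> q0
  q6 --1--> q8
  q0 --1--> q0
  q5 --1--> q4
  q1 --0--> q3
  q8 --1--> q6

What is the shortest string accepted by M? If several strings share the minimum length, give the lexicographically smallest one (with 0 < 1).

001

A breadth-first search from q0 reaches an accepting state first via the path q0 → q7 → q5 → q4 on input 001.
No string of length < 3 is accepted (BFS exhausts all shorter strings without reaching an accepting state), and 001 is the lexicographically least accepting string of length 3.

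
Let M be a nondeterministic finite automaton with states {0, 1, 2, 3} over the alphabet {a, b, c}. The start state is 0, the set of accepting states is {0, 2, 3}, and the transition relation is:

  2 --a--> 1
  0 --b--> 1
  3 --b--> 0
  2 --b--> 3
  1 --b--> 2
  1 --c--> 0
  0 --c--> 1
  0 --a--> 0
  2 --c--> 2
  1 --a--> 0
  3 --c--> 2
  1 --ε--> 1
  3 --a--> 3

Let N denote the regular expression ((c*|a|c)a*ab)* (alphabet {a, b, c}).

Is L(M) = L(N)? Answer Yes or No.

No

The string a is accepted by M but rejected by N.
So L(M) ≠ L(N).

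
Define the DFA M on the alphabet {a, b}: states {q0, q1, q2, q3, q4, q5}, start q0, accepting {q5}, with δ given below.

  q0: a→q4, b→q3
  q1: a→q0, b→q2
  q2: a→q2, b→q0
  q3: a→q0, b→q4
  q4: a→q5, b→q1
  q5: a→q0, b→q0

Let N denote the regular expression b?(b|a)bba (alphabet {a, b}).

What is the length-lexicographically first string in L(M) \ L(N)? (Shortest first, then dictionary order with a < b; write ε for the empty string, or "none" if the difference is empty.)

aa

The string aa is accepted by M but not by N.
No shorter string lies in the difference, and aa is the lexicographically first length-2 string in L(M) \ L(N).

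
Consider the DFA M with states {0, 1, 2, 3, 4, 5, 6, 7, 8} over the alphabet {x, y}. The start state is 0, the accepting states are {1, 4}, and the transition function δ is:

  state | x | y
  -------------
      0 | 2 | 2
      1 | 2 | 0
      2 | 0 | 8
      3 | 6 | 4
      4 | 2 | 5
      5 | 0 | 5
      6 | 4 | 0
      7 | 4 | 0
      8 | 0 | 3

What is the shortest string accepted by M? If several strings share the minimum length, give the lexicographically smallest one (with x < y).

xyyy

A breadth-first search from 0 reaches an accepting state first via the path 0 → 2 → 8 → 3 → 4 on input xyyy.
No string of length < 4 is accepted (BFS exhausts all shorter strings without reaching an accepting state), and xyyy is the lexicographically least accepting string of length 4.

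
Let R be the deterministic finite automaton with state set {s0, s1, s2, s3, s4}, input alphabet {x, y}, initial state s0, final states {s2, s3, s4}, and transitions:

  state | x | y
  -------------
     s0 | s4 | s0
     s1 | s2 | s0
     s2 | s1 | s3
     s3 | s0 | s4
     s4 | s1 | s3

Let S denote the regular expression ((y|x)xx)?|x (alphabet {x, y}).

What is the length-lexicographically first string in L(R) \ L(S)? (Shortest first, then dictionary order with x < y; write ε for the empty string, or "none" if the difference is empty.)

xy

The string xy is accepted by R but not by S.
No shorter string lies in the difference, and xy is the lexicographically first length-2 string in L(R) \ L(S).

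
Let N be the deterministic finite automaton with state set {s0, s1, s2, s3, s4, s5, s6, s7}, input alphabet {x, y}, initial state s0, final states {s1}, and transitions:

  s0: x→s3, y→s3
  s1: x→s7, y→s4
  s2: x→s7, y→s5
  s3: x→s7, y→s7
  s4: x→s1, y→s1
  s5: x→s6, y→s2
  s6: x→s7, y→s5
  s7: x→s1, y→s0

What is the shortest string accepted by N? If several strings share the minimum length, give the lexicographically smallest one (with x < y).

xxx

A breadth-first search from s0 reaches an accepting state first via the path s0 → s3 → s7 → s1 on input xxx.
No string of length < 3 is accepted (BFS exhausts all shorter strings without reaching an accepting state), and xxx is the lexicographically least accepting string of length 3.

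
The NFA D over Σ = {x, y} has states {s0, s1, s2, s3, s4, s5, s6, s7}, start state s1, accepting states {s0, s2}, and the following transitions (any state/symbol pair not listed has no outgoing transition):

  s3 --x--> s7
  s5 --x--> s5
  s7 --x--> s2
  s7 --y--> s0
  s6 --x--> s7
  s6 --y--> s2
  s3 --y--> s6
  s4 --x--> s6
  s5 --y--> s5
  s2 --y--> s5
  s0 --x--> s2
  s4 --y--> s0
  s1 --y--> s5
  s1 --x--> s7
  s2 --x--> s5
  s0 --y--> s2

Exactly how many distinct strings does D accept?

4

The useful subgraph on states {s0, s1, s2, s7} is acyclic, so L(D) is finite; the longest accepting path visits 4 useful states, giving maximum string length 3.
Counting accepting paths from s1 by length: 2 of length 2, 2 of length 3. Total 4.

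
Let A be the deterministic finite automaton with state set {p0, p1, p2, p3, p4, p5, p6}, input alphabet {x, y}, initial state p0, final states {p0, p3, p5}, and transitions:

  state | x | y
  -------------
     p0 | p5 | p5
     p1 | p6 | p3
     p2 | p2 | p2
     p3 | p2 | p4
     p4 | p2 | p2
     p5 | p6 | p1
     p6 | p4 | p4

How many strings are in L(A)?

The useful subgraph on states {p0, p1, p3, p5} is acyclic, so L(A) is finite; the longest accepting path visits 4 useful states, giving maximum string length 3.
Counting accepting paths from p0 by length: 1 of length 0, 2 of length 1, 2 of length 3. Total 5.

5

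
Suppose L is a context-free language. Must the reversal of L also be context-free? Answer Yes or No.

Yes

Reversing the right-hand side of every production of a context-free grammar for L gives a context-free grammar for Lᴿ (induction on derivation length).
So the context-free languages are closed under reversal.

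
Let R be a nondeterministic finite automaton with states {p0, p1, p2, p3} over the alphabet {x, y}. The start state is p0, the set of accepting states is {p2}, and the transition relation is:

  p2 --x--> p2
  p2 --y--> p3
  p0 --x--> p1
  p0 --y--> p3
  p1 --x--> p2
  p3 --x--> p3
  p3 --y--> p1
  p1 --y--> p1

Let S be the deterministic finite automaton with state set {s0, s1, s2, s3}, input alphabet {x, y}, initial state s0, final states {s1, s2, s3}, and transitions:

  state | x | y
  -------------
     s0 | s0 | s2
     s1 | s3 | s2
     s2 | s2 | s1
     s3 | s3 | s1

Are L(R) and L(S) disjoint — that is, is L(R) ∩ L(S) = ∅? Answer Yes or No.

No

The string xyx is accepted by both R and S.
Hence L(R) ∩ L(S) ≠ ∅.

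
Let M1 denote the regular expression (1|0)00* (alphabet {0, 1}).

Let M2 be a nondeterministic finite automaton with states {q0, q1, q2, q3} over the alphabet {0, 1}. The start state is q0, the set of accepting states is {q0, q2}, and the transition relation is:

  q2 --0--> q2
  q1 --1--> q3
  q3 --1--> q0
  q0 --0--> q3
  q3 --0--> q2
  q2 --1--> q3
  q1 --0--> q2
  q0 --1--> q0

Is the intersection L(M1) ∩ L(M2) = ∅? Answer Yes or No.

No

The string 00 is accepted by both M1 and M2.
Hence L(M1) ∩ L(M2) ≠ ∅.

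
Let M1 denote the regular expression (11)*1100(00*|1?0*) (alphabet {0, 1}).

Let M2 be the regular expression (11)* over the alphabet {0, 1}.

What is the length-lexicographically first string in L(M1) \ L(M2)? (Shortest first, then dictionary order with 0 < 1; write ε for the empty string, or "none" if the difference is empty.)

1100

The string 1100 is accepted by M1 but not by M2.
No shorter string lies in the difference, and 1100 is the lexicographically first length-4 string in L(M1) \ L(M2).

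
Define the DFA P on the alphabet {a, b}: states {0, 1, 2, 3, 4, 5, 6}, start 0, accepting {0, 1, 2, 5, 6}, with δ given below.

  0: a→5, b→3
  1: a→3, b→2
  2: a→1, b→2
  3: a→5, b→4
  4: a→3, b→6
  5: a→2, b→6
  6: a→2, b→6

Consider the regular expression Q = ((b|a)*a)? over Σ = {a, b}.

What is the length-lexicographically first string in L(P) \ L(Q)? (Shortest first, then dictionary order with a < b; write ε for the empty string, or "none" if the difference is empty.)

ab

The string ab is accepted by P but not by Q.
No shorter string lies in the difference, and ab is the lexicographically first length-2 string in L(P) \ L(Q).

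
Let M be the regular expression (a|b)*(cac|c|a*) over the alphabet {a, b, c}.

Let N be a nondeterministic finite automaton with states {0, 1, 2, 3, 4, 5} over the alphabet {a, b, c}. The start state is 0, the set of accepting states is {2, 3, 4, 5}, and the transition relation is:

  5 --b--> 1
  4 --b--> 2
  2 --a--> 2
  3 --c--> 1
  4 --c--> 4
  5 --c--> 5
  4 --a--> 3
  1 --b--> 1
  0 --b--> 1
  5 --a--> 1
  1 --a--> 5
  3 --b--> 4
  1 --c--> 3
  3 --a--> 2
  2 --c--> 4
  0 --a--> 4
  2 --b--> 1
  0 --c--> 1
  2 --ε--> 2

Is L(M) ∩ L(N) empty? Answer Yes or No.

The string a is accepted by both M and N.
Hence L(M) ∩ L(N) ≠ ∅.

No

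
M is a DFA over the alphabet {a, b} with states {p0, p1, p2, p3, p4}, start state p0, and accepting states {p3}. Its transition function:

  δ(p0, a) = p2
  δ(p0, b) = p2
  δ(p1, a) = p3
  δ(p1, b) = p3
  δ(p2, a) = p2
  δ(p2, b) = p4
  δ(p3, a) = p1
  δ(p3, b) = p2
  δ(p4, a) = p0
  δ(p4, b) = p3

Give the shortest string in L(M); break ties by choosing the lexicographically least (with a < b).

A breadth-first search from p0 reaches an accepting state first via the path p0 → p2 → p4 → p3 on input abb.
No string of length < 3 is accepted (BFS exhausts all shorter strings without reaching an accepting state), and abb is the lexicographically least accepting string of length 3.

abb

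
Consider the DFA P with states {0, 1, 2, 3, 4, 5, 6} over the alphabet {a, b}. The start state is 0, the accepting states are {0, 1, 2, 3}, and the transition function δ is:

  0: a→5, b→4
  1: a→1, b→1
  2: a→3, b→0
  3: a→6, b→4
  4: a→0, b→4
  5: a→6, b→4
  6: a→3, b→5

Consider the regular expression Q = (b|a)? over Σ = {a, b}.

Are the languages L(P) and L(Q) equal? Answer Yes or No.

No

The string ba is accepted by P but rejected by Q.
So L(P) ≠ L(Q).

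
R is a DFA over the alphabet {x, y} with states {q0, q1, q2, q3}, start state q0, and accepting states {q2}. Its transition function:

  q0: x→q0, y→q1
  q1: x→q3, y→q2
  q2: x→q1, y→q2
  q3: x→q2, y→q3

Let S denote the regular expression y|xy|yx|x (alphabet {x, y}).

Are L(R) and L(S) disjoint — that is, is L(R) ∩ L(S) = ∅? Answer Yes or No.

Yes

Converting the expression S to a DFA (subset construction, then merging equivalent states) gives the minimal DFA with states {s0, s1, s2, s3, s4}, start state s0, accepting states {s1, s2, s4} and transitions s0: x→s1, y→s2; s1: x→s3, y→s4; s2: x→s4, y→s3; s3: x→s3, y→s3; s4: x→s3, y→s3.
Exploring the product automaton R × S from the start pair (q0, s0), following both machines on each input symbol, reaches 9 state pairs: (q0, s0), (q0, s1), (q1, s2), (q0, s3), (q1, s4), (q3, s4), (q2, s3), (q1, s3), (q3, s3).
R accepts in {q2} and S accepts in {s1, s2, s4}; no reachable pair has both components accepting, so no string drives both machines to acceptance simultaneously and L(R) ∩ L(S) = ∅.
So no string is accepted by both, and the intersection is empty.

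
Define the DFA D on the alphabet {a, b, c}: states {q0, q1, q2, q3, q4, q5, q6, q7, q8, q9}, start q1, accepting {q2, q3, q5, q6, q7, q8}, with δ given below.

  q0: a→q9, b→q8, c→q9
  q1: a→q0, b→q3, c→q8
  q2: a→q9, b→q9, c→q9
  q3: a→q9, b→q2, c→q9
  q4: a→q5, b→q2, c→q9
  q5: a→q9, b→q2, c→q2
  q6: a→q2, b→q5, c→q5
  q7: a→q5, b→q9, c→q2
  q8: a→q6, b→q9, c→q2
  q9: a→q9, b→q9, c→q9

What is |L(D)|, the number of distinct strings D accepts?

The useful subgraph on states {q0, q1, q2, q3, q5, q6, q8} is acyclic, so L(D) is finite; the longest accepting path visits 6 useful states, giving maximum string length 5.
Counting accepting paths from q1 by length: 2 of length 1, 4 of length 2, 5 of length 3, 7 of length 4, 4 of length 5. Total 22.

22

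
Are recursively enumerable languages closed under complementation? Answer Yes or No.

If both L and its complement were r.e., running the two recognisers in parallel would decide L, so L would be recursive; but there are r.e. languages that are not recursive (e.g. the halting problem), and their complements are therefore not r.e.

No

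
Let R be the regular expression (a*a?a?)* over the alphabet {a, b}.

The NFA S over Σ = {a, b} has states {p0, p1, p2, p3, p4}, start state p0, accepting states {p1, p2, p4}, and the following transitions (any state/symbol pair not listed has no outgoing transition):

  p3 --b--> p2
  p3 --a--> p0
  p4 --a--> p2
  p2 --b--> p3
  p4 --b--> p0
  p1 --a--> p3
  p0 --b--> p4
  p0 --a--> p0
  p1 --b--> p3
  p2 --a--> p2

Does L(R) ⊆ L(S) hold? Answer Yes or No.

No

The empty string ε is in L(R) but not in L(S).
So L(R) ⊄ L(S).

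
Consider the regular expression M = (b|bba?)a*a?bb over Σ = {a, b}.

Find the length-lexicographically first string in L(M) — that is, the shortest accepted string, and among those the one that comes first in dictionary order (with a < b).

bbb

By inspection of the expression, no string of length less than 3 matches, and bbb is the lexicographically first match of length 3.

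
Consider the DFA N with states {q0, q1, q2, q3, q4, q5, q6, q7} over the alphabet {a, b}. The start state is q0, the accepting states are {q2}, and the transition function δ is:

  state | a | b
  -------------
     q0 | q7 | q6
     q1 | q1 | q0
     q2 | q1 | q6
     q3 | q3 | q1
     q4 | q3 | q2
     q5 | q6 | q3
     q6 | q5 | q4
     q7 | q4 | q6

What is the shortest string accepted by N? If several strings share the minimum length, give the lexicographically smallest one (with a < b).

aab

A breadth-first search from q0 reaches an accepting state first via the path q0 → q7 → q4 → q2 on input aab.
No string of length < 3 is accepted (BFS exhausts all shorter strings without reaching an accepting state), and aab is the lexicographically least accepting string of length 3.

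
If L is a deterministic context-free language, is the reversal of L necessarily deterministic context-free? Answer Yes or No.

No

L = {c bⁿaⁿ : n≥0} ∪ {d b²ⁿaⁿ : n≥0} is a DCFL: the first symbol tells a deterministic PDA whether to pop one or two b's per a. Its reversal Lᴿ = {aⁿbⁿ c : n≥0} ∪ {aⁿb²ⁿ d : n≥0} is not. DCFLs are closed under right quotient by regular languages, and Lᴿ/{c, d} = {aⁿbⁿ : n≥0} ∪ {aⁿb²ⁿ : n≥0} — the standard context-free language accepted by no deterministic PDA (intuitively the machine would have to commit to a b-to-a ratio before the distinguishing marker arrives; formally, a DPDA for it would have a single run on aⁿb²ⁿ, accepting after the prefix aⁿbⁿ and accepting again after n more b's; an ordinary PDA that simulates it on a's and b's and, at any moment when it is accepting, may switch to reading only a fresh letter e while feeding each e to the simulation as a b, would accept aⁱbʲeᵏ (k≥1) exactly when both aⁱbʲ and aⁱbʲ⁺ᵏ are in the language, i.e. its language intersected with the regular set a*b*e⁺ would be exactly {aⁿbⁿeⁿ : n≥1} — impossible, since context-free languages are closed under intersection with regular sets and {aⁿbⁿeⁿ} is not context-free). So Lᴿ cannot be a DCFL.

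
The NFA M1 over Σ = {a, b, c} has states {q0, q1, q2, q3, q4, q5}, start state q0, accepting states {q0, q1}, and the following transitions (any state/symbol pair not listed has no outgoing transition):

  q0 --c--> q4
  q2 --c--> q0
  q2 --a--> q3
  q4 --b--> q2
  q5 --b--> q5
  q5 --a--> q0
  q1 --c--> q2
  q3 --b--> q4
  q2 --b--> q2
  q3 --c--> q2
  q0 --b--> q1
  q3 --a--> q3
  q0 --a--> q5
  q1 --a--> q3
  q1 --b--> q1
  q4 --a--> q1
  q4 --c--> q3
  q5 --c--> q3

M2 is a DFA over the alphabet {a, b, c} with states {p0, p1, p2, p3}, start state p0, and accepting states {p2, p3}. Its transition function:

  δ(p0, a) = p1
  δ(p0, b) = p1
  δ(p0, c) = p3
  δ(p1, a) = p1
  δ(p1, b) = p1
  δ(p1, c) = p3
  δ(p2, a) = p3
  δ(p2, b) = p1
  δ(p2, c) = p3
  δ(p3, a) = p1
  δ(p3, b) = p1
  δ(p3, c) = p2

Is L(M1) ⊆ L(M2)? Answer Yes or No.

No

The empty string ε is in L(M1) but not in L(M2).
So L(M1) ⊄ L(M2).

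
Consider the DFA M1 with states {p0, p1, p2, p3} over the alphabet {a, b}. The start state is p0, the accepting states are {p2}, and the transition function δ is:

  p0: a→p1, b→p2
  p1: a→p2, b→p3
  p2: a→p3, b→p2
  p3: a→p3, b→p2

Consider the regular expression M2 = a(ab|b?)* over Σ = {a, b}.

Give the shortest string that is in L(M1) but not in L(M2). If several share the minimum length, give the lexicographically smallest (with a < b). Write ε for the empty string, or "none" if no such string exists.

The string b is accepted by M1 but not by M2.
No shorter string lies in the difference, and b is the lexicographically first length-1 string in L(M1) \ L(M2).

b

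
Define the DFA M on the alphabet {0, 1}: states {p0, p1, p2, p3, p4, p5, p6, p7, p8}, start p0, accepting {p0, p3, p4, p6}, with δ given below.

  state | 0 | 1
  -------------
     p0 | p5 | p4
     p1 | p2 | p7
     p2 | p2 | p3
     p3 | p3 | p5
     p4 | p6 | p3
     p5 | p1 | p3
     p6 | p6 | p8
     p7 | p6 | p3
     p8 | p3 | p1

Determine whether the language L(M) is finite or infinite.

infinite

State p3 is reachable from the start and can reach an accepting state, and it lies on the cycle p3 → p3.
Traversing that cycle any number of times yields accepted strings of unbounded length, so the language is infinite.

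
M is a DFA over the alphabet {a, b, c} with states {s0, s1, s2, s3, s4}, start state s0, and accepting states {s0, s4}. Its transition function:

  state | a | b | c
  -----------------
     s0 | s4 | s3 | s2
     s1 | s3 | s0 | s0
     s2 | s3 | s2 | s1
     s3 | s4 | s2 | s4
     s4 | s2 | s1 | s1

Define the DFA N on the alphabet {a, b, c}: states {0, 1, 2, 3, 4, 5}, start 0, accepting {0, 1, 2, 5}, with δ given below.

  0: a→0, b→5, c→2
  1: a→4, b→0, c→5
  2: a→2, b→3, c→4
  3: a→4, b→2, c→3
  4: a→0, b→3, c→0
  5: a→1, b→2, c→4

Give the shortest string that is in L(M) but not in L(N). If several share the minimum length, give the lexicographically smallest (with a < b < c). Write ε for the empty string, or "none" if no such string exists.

bc

The string bc is accepted by M but not by N.
No shorter string lies in the difference, and bc is the lexicographically first length-2 string in L(M) \ L(N).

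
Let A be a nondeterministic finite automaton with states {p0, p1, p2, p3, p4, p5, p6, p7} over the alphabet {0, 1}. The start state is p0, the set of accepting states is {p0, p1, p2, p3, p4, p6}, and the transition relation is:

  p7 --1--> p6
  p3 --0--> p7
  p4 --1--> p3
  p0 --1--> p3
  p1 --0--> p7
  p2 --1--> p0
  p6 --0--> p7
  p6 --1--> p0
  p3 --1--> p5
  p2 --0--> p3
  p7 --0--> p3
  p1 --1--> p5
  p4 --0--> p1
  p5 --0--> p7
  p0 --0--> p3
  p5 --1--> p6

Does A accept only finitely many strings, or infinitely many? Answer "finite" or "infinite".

State p0 is reachable from the start and can reach an accepting state, and it lies on the cycle p0 → p3 → p5 → p6 → p0.
Traversing that cycle any number of times yields accepted strings of unbounded length, so the language is infinite.

infinite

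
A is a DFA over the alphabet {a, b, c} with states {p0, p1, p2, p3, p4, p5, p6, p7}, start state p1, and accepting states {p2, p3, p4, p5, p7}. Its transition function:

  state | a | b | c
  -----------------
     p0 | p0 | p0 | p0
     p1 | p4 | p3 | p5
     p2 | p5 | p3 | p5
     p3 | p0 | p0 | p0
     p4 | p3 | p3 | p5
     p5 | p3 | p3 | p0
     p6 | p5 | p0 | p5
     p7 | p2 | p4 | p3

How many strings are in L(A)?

The useful subgraph on states {p1, p3, p4, p5} is acyclic, so L(A) is finite; the longest accepting path visits 4 useful states, giving maximum string length 3.
Counting accepting paths from p1 by length: 3 of length 1, 5 of length 2, 2 of length 3. Total 10.

10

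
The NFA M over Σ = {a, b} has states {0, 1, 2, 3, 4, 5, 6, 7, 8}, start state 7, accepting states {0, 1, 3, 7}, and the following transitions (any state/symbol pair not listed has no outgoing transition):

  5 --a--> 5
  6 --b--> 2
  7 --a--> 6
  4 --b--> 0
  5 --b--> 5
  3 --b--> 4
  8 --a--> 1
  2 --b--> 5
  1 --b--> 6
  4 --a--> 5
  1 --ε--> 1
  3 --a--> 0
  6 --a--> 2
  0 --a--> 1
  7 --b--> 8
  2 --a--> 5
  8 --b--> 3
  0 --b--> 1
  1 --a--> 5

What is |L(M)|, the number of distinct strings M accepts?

9

The useful subgraph on states {0, 1, 3, 4, 7, 8} is acyclic, so L(M) is finite; the longest accepting path visits 6 useful states, giving maximum string length 5.
Counting accepting paths from 7 by length: 1 of length 0, 2 of length 2, 1 of length 3, 3 of length 4, 2 of length 5. Total 9.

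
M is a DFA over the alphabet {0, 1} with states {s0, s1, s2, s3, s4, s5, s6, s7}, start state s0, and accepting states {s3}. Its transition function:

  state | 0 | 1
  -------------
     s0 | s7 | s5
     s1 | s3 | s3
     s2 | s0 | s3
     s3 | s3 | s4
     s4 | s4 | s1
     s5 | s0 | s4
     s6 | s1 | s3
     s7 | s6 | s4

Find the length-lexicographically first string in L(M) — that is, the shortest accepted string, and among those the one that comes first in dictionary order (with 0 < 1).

A breadth-first search from s0 reaches an accepting state first via the path s0 → s7 → s6 → s3 on input 001.
No string of length < 3 is accepted (BFS exhausts all shorter strings without reaching an accepting state), and 001 is the lexicographically least accepting string of length 3.

001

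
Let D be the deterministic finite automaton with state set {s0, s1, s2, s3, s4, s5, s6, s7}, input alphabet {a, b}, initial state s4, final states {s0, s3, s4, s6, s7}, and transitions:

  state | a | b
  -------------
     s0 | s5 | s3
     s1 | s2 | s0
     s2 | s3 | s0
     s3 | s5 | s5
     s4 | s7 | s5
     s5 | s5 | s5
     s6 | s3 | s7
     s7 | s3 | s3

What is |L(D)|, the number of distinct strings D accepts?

The useful subgraph on states {s3, s4, s7} is acyclic, so L(D) is finite; the longest accepting path visits 3 useful states, giving maximum string length 2.
Counting accepting paths from s4 by length: 1 of length 0, 1 of length 1, 2 of length 2. Total 4.

4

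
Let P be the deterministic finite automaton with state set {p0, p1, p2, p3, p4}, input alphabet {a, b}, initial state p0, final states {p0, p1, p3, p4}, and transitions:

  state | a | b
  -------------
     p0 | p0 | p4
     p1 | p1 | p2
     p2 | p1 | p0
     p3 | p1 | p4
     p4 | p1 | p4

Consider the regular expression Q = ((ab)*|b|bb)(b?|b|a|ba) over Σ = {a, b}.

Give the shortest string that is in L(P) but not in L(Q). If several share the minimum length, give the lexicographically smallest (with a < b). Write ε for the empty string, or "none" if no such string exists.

The string aa is accepted by P but not by Q.
No shorter string lies in the difference, and aa is the lexicographically first length-2 string in L(P) \ L(Q).

aa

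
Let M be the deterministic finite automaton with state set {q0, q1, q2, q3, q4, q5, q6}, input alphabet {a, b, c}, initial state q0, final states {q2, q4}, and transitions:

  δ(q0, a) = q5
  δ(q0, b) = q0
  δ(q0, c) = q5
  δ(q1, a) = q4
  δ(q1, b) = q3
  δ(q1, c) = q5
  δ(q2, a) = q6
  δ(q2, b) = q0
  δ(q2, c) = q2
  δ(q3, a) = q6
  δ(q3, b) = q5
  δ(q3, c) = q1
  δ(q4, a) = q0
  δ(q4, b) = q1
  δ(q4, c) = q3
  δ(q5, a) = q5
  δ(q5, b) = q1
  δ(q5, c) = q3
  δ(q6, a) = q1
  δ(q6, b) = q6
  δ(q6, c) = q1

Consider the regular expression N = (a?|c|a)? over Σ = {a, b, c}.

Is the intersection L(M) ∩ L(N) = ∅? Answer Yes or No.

Yes

Converting the expression N to a DFA (subset construction, then merging equivalent states) gives the minimal DFA with states {n0, n1, n2}, start state n0, accepting states {n0, n1} and transitions n0: a→n1, b→n2, c→n1; n1: a→n2, b→n2, c→n2; n2: a→n2, b→n2, c→n2.
Exploring the product automaton M × N from the start pair (q0, n0), following both machines on each input symbol, reaches 8 state pairs: (q0, n0), (q5, n1), (q0, n2), (q5, n2), (q1, n2), (q3, n2), (q4, n2), (q6, n2).
M accepts in {q2, q4} and N accepts in {n0, n1}; no reachable pair has both components accepting, so no string drives both machines to acceptance simultaneously and L(M) ∩ L(N) = ∅.
So no string is accepted by both, and the intersection is empty.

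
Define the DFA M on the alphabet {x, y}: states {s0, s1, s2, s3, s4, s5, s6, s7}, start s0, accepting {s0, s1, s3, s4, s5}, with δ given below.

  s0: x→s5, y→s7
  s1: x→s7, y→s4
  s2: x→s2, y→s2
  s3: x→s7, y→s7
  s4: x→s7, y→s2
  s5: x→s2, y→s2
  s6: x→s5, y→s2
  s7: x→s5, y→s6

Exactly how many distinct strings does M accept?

The useful subgraph on states {s0, s5, s6, s7} is acyclic, so L(M) is finite; the longest accepting path visits 4 useful states, giving maximum string length 3.
Counting accepting paths from s0 by length: 1 of length 0, 1 of length 1, 1 of length 2, 1 of length 3. Total 4.

4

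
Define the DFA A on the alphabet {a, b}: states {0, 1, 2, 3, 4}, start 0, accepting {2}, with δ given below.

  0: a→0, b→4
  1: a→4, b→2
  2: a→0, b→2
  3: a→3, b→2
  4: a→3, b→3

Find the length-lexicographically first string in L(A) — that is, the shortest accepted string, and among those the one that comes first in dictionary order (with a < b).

bab

A breadth-first search from 0 reaches an accepting state first via the path 0 → 4 → 3 → 2 on input bab.
No string of length < 3 is accepted (BFS exhausts all shorter strings without reaching an accepting state), and bab is the lexicographically least accepting string of length 3.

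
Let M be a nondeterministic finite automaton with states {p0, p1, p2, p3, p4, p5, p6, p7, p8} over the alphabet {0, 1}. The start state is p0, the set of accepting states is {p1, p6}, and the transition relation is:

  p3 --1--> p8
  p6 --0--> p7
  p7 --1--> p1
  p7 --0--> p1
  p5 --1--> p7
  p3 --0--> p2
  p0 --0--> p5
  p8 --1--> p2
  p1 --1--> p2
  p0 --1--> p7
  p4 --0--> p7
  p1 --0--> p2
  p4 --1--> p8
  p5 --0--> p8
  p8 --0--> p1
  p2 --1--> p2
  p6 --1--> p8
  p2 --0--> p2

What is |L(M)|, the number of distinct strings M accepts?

5

The useful subgraph on states {p0, p1, p5, p7, p8} is acyclic, so L(M) is finite; the longest accepting path visits 4 useful states, giving maximum string length 3.
Counting accepting paths from p0 by length: 2 of length 2, 3 of length 3. Total 5.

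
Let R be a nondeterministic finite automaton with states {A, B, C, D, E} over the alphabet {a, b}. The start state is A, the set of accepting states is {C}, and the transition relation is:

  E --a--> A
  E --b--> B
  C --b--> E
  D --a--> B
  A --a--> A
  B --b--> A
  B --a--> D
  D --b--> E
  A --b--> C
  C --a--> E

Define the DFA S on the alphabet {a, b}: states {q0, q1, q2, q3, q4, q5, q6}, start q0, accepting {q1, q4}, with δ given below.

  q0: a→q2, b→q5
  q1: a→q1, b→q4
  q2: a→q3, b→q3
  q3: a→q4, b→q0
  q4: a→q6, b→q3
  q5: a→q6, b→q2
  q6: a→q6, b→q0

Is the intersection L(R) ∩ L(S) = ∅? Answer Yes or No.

Yes

Exploring the product automaton R × S from the start pair (A, q0), following both machines on each input symbol, reaches 26 state pairs: (A, q0), (A, q2), (C, q5), (A, q3), (C, q3), (E, q6), (E, q2), (A, q4), (C, q0), (E, q4), (E, q0), (A, q6), (B, q0), (B, q3), (E, q5), (B, q5), (D, q2), (A, q5), (D, q4), (B, q2), (D, q6), (E, q3), (C, q2), (B, q6), (D, q3), (B, q4).
R accepts in {C} and S accepts in {q1, q4}; no reachable pair has both components accepting, so no string drives both machines to acceptance simultaneously and L(R) ∩ L(S) = ∅.
So no string is accepted by both, and the intersection is empty.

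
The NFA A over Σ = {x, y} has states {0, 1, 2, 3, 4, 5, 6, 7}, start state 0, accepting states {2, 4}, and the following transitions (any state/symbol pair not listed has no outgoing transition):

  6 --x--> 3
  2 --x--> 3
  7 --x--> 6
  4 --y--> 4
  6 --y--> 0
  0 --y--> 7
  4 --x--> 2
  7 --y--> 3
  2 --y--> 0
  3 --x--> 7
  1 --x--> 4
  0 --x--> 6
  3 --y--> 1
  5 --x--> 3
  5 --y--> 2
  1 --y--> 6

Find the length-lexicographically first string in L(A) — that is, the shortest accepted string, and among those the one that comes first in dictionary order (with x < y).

xxyx

A breadth-first search from 0 reaches an accepting state first via the path 0 → 6 → 3 → 1 → 4 on input xxyx.
No string of length < 4 is accepted (BFS exhausts all shorter strings without reaching an accepting state), and xxyx is the lexicographically least accepting string of length 4.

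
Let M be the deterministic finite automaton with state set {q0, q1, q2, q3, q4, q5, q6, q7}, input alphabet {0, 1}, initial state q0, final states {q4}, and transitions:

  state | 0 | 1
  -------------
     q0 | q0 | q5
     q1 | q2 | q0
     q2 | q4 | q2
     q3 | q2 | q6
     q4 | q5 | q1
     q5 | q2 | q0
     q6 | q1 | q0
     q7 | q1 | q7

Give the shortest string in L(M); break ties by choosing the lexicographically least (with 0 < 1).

100

A breadth-first search from q0 reaches an accepting state first via the path q0 → q5 → q2 → q4 on input 100.
No string of length < 3 is accepted (BFS exhausts all shorter strings without reaching an accepting state), and 100 is the lexicographically least accepting string of length 3.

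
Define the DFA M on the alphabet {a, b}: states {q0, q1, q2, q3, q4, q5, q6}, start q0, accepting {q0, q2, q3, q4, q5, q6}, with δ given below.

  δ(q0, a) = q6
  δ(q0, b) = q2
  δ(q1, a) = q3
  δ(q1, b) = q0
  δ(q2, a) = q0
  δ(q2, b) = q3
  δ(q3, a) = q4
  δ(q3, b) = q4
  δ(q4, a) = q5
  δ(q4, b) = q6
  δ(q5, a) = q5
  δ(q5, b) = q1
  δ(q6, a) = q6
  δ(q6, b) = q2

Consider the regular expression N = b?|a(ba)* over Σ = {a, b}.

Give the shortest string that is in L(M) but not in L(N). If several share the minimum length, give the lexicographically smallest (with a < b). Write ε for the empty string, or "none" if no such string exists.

aa

The string aa is accepted by M but not by N.
No shorter string lies in the difference, and aa is the lexicographically first length-2 string in L(M) \ L(N).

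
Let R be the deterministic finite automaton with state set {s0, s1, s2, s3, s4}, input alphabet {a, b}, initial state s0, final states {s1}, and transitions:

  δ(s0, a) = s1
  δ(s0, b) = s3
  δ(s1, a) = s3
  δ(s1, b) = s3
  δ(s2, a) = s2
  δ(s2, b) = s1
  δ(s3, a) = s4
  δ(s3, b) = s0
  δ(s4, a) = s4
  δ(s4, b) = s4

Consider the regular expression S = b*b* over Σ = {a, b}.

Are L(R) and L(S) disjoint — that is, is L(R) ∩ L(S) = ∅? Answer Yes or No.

Yes

Converting the expression S to a DFA (subset construction, then merging equivalent states) gives the minimal DFA with states {r0, r1}, start state r0, accepting states {r0} and transitions r0: a→r1, b→r0; r1: a→r1, b→r1.
Exploring the product automaton R × S from the start pair (s0, r0), following both machines on each input symbol, reaches 6 state pairs: (s0, r0), (s1, r1), (s3, r0), (s3, r1), (s4, r1), (s0, r1).
R accepts in {s1} and S accepts in {r0}; no reachable pair has both components accepting, so no string drives both machines to acceptance simultaneously and L(R) ∩ L(S) = ∅.
So no string is accepted by both, and the intersection is empty.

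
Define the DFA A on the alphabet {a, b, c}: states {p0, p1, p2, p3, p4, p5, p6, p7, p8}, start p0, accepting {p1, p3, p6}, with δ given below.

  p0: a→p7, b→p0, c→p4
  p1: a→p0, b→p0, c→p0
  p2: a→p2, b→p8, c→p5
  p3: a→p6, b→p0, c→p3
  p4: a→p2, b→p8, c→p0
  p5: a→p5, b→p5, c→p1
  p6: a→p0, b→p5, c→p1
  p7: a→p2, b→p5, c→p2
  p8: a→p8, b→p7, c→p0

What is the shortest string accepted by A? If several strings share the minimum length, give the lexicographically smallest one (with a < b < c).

A breadth-first search from p0 reaches an accepting state first via the path p0 → p7 → p5 → p1 on input abc.
No string of length < 3 is accepted (BFS exhausts all shorter strings without reaching an accepting state), and abc is the lexicographically least accepting string of length 3.

abc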